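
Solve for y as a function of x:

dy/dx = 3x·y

Separating variables and integrating:
ln|y| = 3x^2/2 + C

General solution: y = Ce^(3x^2/2)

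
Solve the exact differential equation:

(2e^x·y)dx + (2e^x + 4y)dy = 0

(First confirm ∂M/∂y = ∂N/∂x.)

Verify exactness: ∂M/∂y = ∂N/∂x ✓
Find F(x,y) such that ∂F/∂x = M, ∂F/∂y = N
Solution: 2e^x·y + 2y² = C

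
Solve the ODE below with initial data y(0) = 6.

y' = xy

General solution: y = Ce^(x²/2)
Applying IC y(0) = 6:
Particular solution: y = 6e^(x²/2)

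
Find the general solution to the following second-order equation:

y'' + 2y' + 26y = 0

Characteristic equation: r² + 2r + 26 = 0
Roots: r = -1 ± 5i (complex conjugates)
General solution: y = e^(-x)(C₁cos(5x) + C₂sin(5x))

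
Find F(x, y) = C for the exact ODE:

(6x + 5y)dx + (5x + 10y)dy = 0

Verify exactness: ∂M/∂y = ∂N/∂x ✓
Find F(x,y) such that ∂F/∂x = M, ∂F/∂y = N
Solution: 3x² + 5xy + 5y² = C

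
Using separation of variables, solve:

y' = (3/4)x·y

Separating variables and integrating:
ln|y| = 3x^2/8 + C

General solution: y = Ce^(3x^2/8)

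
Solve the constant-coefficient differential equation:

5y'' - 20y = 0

Characteristic equation: 5r² - 20 = 0
Divide by 5: r² - 4 = 0
Roots: r = 2, -2 (distinct real)
General solution: y = C₁e^(2x) + C₂e^(-2x)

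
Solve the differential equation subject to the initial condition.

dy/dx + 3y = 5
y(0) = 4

General solution: y = 5/3 + Ce^(-3x)
Applying y(0) = 4: C = 4 - 5/3 = 7/3
Particular solution: y = 5/3 + (7/3)e^(-3x)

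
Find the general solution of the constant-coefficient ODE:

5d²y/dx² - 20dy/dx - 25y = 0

Characteristic equation: 5r² - 20r - 25 = 0
Divide by 5: r² - 4r - 5 = 0
Roots: r = 5, -1 (distinct real)
General solution: y = C₁e^(5x) + C₂e^(-x)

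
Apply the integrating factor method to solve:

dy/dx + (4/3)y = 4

Using integrating factor method:

General solution: y = 3 + Ce^(-4x/3)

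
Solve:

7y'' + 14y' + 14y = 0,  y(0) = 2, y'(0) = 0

General solution: y = e^(-x)(C₁cos(x) + C₂sin(x))
Complex roots r = -1 ± i
Applying ICs: C₁ = 2, C₂ = 2
Particular solution: y = e^(-x)(2cos(x) + 2sin(x))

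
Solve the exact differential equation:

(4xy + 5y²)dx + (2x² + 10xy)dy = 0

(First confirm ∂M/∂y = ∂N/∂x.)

Verify exactness: ∂M/∂y = ∂N/∂x ✓
Find F(x,y) such that ∂F/∂x = M, ∂F/∂y = N
Solution: 2x²y + 5xy² = C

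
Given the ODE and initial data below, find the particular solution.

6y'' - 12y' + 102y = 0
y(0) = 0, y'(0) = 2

General solution: y = e^x(C₁cos(4x) + C₂sin(4x))
Complex roots r = 1 ± 4i
Applying ICs: C₁ = 0, C₂ = 1/2
Particular solution: y = e^x((1/2)sin(4x))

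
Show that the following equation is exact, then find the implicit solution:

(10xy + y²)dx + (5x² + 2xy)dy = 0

Verify exactness: ∂M/∂y = ∂N/∂x ✓
Find F(x,y) such that ∂F/∂x = M, ∂F/∂y = N
Solution: 5x²y + xy² = C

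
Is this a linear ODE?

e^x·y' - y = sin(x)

Yes. Linear (y and its derivatives appear to the first power only, no products of y terms)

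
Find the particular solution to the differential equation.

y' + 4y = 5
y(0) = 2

General solution: y = 5/4 + Ce^(-4x)
Applying y(0) = 2: C = 2 - 5/4 = 3/4
Particular solution: y = 5/4 + (3/4)e^(-4x)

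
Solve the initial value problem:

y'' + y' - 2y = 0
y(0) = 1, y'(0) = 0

General solution: y = C₁e^x + C₂e^(-2x)
Applying ICs: C₁ = 2/3, C₂ = 1/3
Particular solution: y = (2/3)e^x + (1/3)e^(-2x)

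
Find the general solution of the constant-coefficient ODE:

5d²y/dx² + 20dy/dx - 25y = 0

Characteristic equation: 5r² + 20r - 25 = 0
Divide by 5: r² + 4r - 5 = 0
Roots: r = 1, -5 (distinct real)
General solution: y = C₁e^x + C₂e^(-5x)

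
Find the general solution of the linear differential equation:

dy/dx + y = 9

Using integrating factor method:

General solution: y = 9 + Ce^(-x)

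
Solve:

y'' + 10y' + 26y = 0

Characteristic equation: r² + 10r + 26 = 0
Roots: r = -5 ± i (complex conjugates)
General solution: y = e^(-5x)(C₁cos(x) + C₂sin(x))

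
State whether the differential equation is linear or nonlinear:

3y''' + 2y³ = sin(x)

Nonlinear (y³ term)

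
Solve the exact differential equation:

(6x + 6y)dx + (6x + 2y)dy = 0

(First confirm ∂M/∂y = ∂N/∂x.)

Verify exactness: ∂M/∂y = ∂N/∂x ✓
Find F(x,y) such that ∂F/∂x = M, ∂F/∂y = N
Solution: 3x² + 6xy + y² = C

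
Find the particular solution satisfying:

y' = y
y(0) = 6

General solution: y = Ce^x
Applying IC y(0) = 6:
Particular solution: y = 6e^x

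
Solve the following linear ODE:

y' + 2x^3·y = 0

Using integrating factor method:

General solution: y = Ce^(-x^4/2)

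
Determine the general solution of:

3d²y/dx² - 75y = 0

Characteristic equation: 3r² - 75 = 0
Divide by 3: r² - 25 = 0
Roots: r = 5, -5 (distinct real)
General solution: y = C₁e^(5x) + C₂e^(-5x)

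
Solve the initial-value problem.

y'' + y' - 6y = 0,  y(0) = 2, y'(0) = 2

General solution: y = C₁e^(2x) + C₂e^(-3x)
Applying ICs: C₁ = 8/5, C₂ = 2/5
Particular solution: y = (8/5)e^(2x) + (2/5)e^(-3x)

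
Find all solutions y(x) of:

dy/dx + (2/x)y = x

Using integrating factor method:

General solution: y = (1/4)x^2 + Cx^(-2)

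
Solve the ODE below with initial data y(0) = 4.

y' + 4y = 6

General solution: y = 3/2 + Ce^(-4x)
Applying y(0) = 4: C = 4 - 3/2 = 5/2
Particular solution: y = 3/2 + (5/2)e^(-4x)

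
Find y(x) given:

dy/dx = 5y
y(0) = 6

General solution: y = Ce^(5x)
Applying IC y(0) = 6:
Particular solution: y = 6e^(5x)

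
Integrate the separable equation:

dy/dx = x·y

Separating variables and integrating:
ln|y| = x^2/2 + C

General solution: y = Ce^(x^2/2)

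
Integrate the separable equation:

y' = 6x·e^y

Separating variables and integrating:
-e^(-y) = 3x² + C

General solution: y = -ln(C - 3x²)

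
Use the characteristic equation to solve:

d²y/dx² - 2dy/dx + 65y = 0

Characteristic equation: r² - 2r + 65 = 0
Roots: r = 1 ± 8i (complex conjugates)
General solution: y = e^x(C₁cos(8x) + C₂sin(8x))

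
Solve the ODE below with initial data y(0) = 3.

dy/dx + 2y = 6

General solution: y = 3 + Ce^(-2x)
Applying y(0) = 3: C = 3 - 3 = 0
Particular solution: y = 3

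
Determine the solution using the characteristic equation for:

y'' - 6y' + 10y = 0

Characteristic equation: r² - 6r + 10 = 0
Roots: r = 3 ± i (complex conjugates)
General solution: y = e^(3x)(C₁cos(x) + C₂sin(x))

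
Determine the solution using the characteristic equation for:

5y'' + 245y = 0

Characteristic equation: 5r² + 245 = 0
Divide by 5: r² + 49 = 0
Roots: r = ±7i (complex conjugates)
General solution: y = C₁cos(7x) + C₂sin(7x)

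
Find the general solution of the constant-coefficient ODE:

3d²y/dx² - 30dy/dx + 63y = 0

Characteristic equation: 3r² - 30r + 63 = 0
Divide by 3: r² - 10r + 21 = 0
Roots: r = 7, 3 (distinct real)
General solution: y = C₁e^(7x) + C₂e^(3x)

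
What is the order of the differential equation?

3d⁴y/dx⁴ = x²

The order is 4 (highest derivative is of order 4).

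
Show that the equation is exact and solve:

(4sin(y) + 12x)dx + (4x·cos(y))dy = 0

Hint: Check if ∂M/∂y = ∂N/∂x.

Verify exactness: ∂M/∂y = ∂N/∂x ✓
Find F(x,y) such that ∂F/∂x = M, ∂F/∂y = N
Solution: 4x·sin(y) + 6x² = C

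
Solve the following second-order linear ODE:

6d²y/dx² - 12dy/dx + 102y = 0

Characteristic equation: 6r² - 12r + 102 = 0
Divide by 6: r² - 2r + 17 = 0
Roots: r = 1 ± 4i (complex conjugates)
General solution: y = e^x(C₁cos(4x) + C₂sin(4x))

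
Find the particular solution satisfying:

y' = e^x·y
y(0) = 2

General solution: y = Ce^(e^x)
Applying IC y(0) = 2:
Particular solution: y = 2e^(e^x - 1)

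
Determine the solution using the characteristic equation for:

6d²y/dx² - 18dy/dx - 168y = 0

Characteristic equation: 6r² - 18r - 168 = 0
Divide by 6: r² - 3r - 28 = 0
Roots: r = 7, -4 (distinct real)
General solution: y = C₁e^(7x) + C₂e^(-4x)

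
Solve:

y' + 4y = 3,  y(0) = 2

General solution: y = 3/4 + Ce^(-4x)
Applying y(0) = 2: C = 2 - 3/4 = 5/4
Particular solution: y = 3/4 + (5/4)e^(-4x)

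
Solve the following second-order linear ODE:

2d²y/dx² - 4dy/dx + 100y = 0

Characteristic equation: 2r² - 4r + 100 = 0
Divide by 2: r² - 2r + 50 = 0
Roots: r = 1 ± 7i (complex conjugates)
General solution: y = e^x(C₁cos(7x) + C₂sin(7x))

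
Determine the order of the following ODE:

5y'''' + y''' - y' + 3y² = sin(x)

The order is 4 (highest derivative is of order 4).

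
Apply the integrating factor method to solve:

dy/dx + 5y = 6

Using integrating factor method:

General solution: y = 6/5 + Ce^(-5x)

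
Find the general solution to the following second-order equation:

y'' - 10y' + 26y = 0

Characteristic equation: r² - 10r + 26 = 0
Roots: r = 5 ± i (complex conjugates)
General solution: y = e^(5x)(C₁cos(x) + C₂sin(x))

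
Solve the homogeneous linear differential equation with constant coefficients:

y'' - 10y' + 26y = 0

Characteristic equation: r² - 10r + 26 = 0
Roots: r = 5 ± i (complex conjugates)
General solution: y = e^(5x)(C₁cos(x) + C₂sin(x))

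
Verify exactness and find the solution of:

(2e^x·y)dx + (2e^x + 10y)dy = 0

Verify exactness: ∂M/∂y = ∂N/∂x ✓
Find F(x,y) such that ∂F/∂x = M, ∂F/∂y = N
Solution: 2e^x·y + 5y² = C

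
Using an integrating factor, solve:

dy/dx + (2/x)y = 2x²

Using integrating factor method:

General solution: y = (2/5)x^3 + Cx^(-2)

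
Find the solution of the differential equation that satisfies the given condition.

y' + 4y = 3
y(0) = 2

General solution: y = 3/4 + Ce^(-4x)
Applying y(0) = 2: C = 2 - 3/4 = 5/4
Particular solution: y = 3/4 + (5/4)e^(-4x)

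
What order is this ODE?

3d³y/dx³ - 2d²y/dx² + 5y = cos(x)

The order is 3 (highest derivative is of order 3).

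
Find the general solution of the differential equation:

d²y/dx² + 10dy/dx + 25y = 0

Characteristic equation: r² + 10r + 25 = 0
Factored: (r + 5)² = 0
Repeated root: r = -5
General solution: y = (C₁ + C₂x)e^(-5x)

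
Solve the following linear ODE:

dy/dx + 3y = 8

Using integrating factor method:

General solution: y = 8/3 + Ce^(-3x)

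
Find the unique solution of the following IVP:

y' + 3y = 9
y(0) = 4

General solution: y = 3 + Ce^(-3x)
Applying y(0) = 4: C = 4 - 3 = 1
Particular solution: y = 3 + e^(-3x)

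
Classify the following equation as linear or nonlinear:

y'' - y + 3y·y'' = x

Nonlinear (y·y'' term)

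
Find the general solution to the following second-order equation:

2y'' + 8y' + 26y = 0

Characteristic equation: 2r² + 8r + 26 = 0
Divide by 2: r² + 4r + 13 = 0
Roots: r = -2 ± 3i (complex conjugates)
General solution: y = e^(-2x)(C₁cos(3x) + C₂sin(3x))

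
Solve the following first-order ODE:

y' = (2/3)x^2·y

Separating variables and integrating:
ln|y| = 2x^3/9 + C

General solution: y = Ce^(2x^3/9)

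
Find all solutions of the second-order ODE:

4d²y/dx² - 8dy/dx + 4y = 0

Characteristic equation: 4r² - 8r + 4 = 0
Divide by 4: r² - 2r + 1 = 0
Factored: (r - 1)² = 0
Repeated root: r = 1
General solution: y = (C₁ + C₂x)e^x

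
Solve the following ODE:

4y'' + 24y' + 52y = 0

Characteristic equation: 4r² + 24r + 52 = 0
Divide by 4: r² + 6r + 13 = 0
Roots: r = -3 ± 2i (complex conjugates)
General solution: y = e^(-3x)(C₁cos(2x) + C₂sin(2x))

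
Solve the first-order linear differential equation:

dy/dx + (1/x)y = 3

Using integrating factor method:

General solution: y = (3/2)x + C/x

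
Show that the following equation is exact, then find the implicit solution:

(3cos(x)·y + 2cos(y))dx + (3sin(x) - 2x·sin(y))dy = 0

Verify exactness: ∂M/∂y = ∂N/∂x ✓
Find F(x,y) such that ∂F/∂x = M, ∂F/∂y = N
Solution: 3sin(x)·y + 2x·cos(y) = C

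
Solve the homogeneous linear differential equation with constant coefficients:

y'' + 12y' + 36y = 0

Characteristic equation: r² + 12r + 36 = 0
Factored: (r + 6)² = 0
Repeated root: r = -6
General solution: y = (C₁ + C₂x)e^(-6x)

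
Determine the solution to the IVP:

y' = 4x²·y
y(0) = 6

General solution: y = Ce^(4x³/3)
Applying IC y(0) = 6:
Particular solution: y = 6e^(4x³/3)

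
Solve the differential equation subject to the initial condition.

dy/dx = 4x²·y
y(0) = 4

General solution: y = Ce^(4x³/3)
Applying IC y(0) = 4:
Particular solution: y = 4e^(4x³/3)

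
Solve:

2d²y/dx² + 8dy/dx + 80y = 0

Characteristic equation: 2r² + 8r + 80 = 0
Divide by 2: r² + 4r + 40 = 0
Roots: r = -2 ± 6i (complex conjugates)
General solution: y = e^(-2x)(C₁cos(6x) + C₂sin(6x))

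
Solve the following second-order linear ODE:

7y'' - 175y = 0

Characteristic equation: 7r² - 175 = 0
Divide by 7: r² - 25 = 0
Roots: r = 5, -5 (distinct real)
General solution: y = C₁e^(5x) + C₂e^(-5x)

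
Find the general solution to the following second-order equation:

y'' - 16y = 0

Characteristic equation: r² - 16 = 0
Roots: r = 4, -4 (distinct real)
General solution: y = C₁e^(4x) + C₂e^(-4x)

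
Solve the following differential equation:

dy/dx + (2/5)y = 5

Using integrating factor method:

General solution: y = 25/2 + Ce^(-2x/5)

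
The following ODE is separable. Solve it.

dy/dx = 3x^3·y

Separating variables and integrating:
ln|y| = 3x^4/4 + C

General solution: y = Ce^(3x^4/4)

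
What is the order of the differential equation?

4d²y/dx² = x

The order is 2 (highest derivative is of order 2).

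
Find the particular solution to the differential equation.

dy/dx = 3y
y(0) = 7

General solution: y = Ce^(3x)
Applying IC y(0) = 7:
Particular solution: y = 7e^(3x)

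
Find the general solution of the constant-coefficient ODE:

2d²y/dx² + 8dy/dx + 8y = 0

Characteristic equation: 2r² + 8r + 8 = 0
Divide by 2: r² + 4r + 4 = 0
Factored: (r + 2)² = 0
Repeated root: r = -2
General solution: y = (C₁ + C₂x)e^(-2x)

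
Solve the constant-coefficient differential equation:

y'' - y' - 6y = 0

Characteristic equation: r² - r - 6 = 0
Roots: r = 3, -2 (distinct real)
General solution: y = C₁e^(3x) + C₂e^(-2x)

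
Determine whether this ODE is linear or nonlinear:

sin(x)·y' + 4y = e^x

Linear (y and its derivatives appear to the first power only, no products of y terms)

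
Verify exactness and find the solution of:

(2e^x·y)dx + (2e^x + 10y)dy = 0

Verify exactness: ∂M/∂y = ∂N/∂x ✓
Find F(x,y) such that ∂F/∂x = M, ∂F/∂y = N
Solution: 2e^x·y + 5y² = C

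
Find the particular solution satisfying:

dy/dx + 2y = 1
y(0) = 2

General solution: y = 1/2 + Ce^(-2x)
Applying y(0) = 2: C = 2 - 1/2 = 3/2
Particular solution: y = 1/2 + (3/2)e^(-2x)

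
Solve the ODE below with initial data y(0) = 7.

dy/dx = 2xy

General solution: y = Ce^(x²)
Applying IC y(0) = 7:
Particular solution: y = 7e^(x²)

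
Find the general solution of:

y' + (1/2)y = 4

Using integrating factor method:

General solution: y = 8 + Ce^(-x/2)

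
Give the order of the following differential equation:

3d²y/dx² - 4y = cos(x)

The order is 2 (highest derivative is of order 2).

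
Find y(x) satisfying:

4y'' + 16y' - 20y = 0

Characteristic equation: 4r² + 16r - 20 = 0
Divide by 4: r² + 4r - 5 = 0
Roots: r = 1, -5 (distinct real)
General solution: y = C₁e^x + C₂e^(-5x)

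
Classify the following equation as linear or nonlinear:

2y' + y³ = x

Nonlinear (y³ term)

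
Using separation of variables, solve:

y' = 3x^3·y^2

Separating variables and integrating:
-1/y = 3x^4/4 + C

General solution: y^-1 = (-3/4)x^4 + C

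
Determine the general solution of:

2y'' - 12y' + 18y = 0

Characteristic equation: 2r² - 12r + 18 = 0
Divide by 2: r² - 6r + 9 = 0
Factored: (r - 3)² = 0
Repeated root: r = 3
General solution: y = (C₁ + C₂x)e^(3x)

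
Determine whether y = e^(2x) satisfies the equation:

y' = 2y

Verification:
y = e^(2x)
y' = 2e^(2x)
2y = 2e^(2x)
y' = 2y ✓

Yes, it is a solution.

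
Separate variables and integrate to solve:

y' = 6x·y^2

Separating variables and integrating:
-1/y = 3x^2 + C

General solution: y^-1 = -3x^2 + C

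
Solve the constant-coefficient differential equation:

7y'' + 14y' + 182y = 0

Characteristic equation: 7r² + 14r + 182 = 0
Divide by 7: r² + 2r + 26 = 0
Roots: r = -1 ± 5i (complex conjugates)
General solution: y = e^(-x)(C₁cos(5x) + C₂sin(5x))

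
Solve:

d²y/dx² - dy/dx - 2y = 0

Characteristic equation: r² - r - 2 = 0
Roots: r = 2, -1 (distinct real)
General solution: y = C₁e^(2x) + C₂e^(-x)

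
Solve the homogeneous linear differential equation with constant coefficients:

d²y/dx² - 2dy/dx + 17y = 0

Characteristic equation: r² - 2r + 17 = 0
Roots: r = 1 ± 4i (complex conjugates)
General solution: y = e^x(C₁cos(4x) + C₂sin(4x))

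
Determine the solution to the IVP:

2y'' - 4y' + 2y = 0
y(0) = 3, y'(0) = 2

General solution: y = (C₁ + C₂x)e^x
Repeated root r = 1
Applying ICs: C₁ = 3, C₂ = -1
Particular solution: y = (3 - x)e^x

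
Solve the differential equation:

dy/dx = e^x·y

Separating variables and integrating:
ln|y| = e^x + C

General solution: y = Ce^(e^x)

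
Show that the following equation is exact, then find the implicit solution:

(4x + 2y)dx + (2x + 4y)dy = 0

Verify exactness: ∂M/∂y = ∂N/∂x ✓
Find F(x,y) such that ∂F/∂x = M, ∂F/∂y = N
Solution: 2x² + 2xy + 2y² = C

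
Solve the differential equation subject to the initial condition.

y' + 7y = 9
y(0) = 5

General solution: y = 9/7 + Ce^(-7x)
Applying y(0) = 5: C = 5 - 9/7 = 26/7
Particular solution: y = 9/7 + (26/7)e^(-7x)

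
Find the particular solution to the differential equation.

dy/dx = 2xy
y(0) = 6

General solution: y = Ce^(x²)
Applying IC y(0) = 6:
Particular solution: y = 6e^(x²)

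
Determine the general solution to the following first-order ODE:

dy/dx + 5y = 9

Using integrating factor method:

General solution: y = 9/5 + Ce^(-5x)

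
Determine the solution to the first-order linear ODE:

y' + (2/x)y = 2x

Using integrating factor method:

General solution: y = (1/2)x^2 + Cx^(-2)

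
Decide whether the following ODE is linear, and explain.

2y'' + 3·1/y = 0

Nonlinear (1/y term)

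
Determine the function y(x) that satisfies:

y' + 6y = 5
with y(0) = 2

General solution: y = 5/6 + Ce^(-6x)
Applying y(0) = 2: C = 2 - 5/6 = 7/6
Particular solution: y = 5/6 + (7/6)e^(-6x)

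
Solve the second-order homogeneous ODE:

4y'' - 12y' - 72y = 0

Characteristic equation: 4r² - 12r - 72 = 0
Divide by 4: r² - 3r - 18 = 0
Roots: r = 6, -3 (distinct real)
General solution: y = C₁e^(6x) + C₂e^(-3x)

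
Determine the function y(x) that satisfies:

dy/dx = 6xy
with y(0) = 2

General solution: y = Ce^(3x²)
Applying IC y(0) = 2:
Particular solution: y = 2e^(3x²)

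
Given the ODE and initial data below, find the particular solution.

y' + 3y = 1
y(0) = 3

General solution: y = 1/3 + Ce^(-3x)
Applying y(0) = 3: C = 3 - 1/3 = 8/3
Particular solution: y = 1/3 + (8/3)e^(-3x)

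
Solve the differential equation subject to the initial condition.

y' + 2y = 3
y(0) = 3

General solution: y = 3/2 + Ce^(-2x)
Applying y(0) = 3: C = 3 - 3/2 = 3/2
Particular solution: y = 3/2 + (3/2)e^(-2x)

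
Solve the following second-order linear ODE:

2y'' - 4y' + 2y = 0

Characteristic equation: 2r² - 4r + 2 = 0
Divide by 2: r² - 2r + 1 = 0
Factored: (r - 1)² = 0
Repeated root: r = 1
General solution: y = (C₁ + C₂x)e^x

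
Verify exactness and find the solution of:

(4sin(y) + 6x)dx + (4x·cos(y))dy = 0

Verify exactness: ∂M/∂y = ∂N/∂x ✓
Find F(x,y) such that ∂F/∂x = M, ∂F/∂y = N
Solution: 4x·sin(y) + 3x² = C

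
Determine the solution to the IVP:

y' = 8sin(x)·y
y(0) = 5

General solution: y = Ce^(-8cos(x))
Applying IC y(0) = 5:
Particular solution: y = 5e^(8(1-cos(x)))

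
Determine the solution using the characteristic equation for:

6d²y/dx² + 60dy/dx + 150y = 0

Characteristic equation: 6r² + 60r + 150 = 0
Divide by 6: r² + 10r + 25 = 0
Factored: (r + 5)² = 0
Repeated root: r = -5
General solution: y = (C₁ + C₂x)e^(-5x)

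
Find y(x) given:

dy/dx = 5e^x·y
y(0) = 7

General solution: y = Ce^(5e^x)
Applying IC y(0) = 7:
Particular solution: y = 7e^(5(e^x - 1))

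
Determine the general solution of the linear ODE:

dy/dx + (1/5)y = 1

Using integrating factor method:

General solution: y = 5 + Ce^(-x/5)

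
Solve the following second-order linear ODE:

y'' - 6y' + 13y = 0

Characteristic equation: r² - 6r + 13 = 0
Roots: r = 3 ± 2i (complex conjugates)
General solution: y = e^(3x)(C₁cos(2x) + C₂sin(2x))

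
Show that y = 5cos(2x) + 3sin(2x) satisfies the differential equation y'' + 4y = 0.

Verification:
y'' = -20cos(2x) - 12sin(2x)
y'' + 4y = 0 ✓

Yes, it is a solution.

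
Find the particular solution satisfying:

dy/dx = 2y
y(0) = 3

General solution: y = Ce^(2x)
Applying IC y(0) = 3:
Particular solution: y = 3e^(2x)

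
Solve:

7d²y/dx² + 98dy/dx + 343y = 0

Characteristic equation: 7r² + 98r + 343 = 0
Divide by 7: r² + 14r + 49 = 0
Factored: (r + 7)² = 0
Repeated root: r = -7
General solution: y = (C₁ + C₂x)e^(-7x)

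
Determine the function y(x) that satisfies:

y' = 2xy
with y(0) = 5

General solution: y = Ce^(x²)
Applying IC y(0) = 5:
Particular solution: y = 5e^(x²)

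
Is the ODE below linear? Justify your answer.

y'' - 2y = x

Yes. Linear (y and its derivatives appear to the first power only, no products of y terms)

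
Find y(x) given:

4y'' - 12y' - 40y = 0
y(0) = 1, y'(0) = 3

General solution: y = C₁e^(5x) + C₂e^(-2x)
Applying ICs: C₁ = 5/7, C₂ = 2/7
Particular solution: y = (5/7)e^(5x) + (2/7)e^(-2x)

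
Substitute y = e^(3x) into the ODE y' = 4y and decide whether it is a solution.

Verification:
y = e^(3x)
y' = 3e^(3x)
But 4y = 4e^(3x)
y' ≠ 4y — the derivative does not match

No, it is not a solution.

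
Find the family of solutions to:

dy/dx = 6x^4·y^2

Separating variables and integrating:
-1/y = 6x^5/5 + C

General solution: y^-1 = (-6/5)x^5 + C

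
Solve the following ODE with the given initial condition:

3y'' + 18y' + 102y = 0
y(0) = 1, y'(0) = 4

General solution: y = e^(-3x)(C₁cos(5x) + C₂sin(5x))
Complex roots r = -3 ± 5i
Applying ICs: C₁ = 1, C₂ = 7/5
Particular solution: y = e^(-3x)(cos(5x) + (7/5)sin(5x))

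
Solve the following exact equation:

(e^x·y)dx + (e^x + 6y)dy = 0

Verify exactness: ∂M/∂y = ∂N/∂x ✓
Find F(x,y) such that ∂F/∂x = M, ∂F/∂y = N
Solution: e^x·y + 3y² = C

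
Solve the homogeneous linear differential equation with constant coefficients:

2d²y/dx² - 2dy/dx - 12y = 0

Characteristic equation: 2r² - 2r - 12 = 0
Divide by 2: r² - r - 6 = 0
Roots: r = 3, -2 (distinct real)
General solution: y = C₁e^(3x) + C₂e^(-2x)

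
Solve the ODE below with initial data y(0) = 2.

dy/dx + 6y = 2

General solution: y = 1/3 + Ce^(-6x)
Applying y(0) = 2: C = 2 - 1/3 = 5/3
Particular solution: y = 1/3 + (5/3)e^(-6x)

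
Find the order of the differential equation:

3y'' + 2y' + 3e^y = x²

The order is 2 (highest derivative is of order 2).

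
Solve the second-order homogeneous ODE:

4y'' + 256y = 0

Characteristic equation: 4r² + 256 = 0
Divide by 4: r² + 64 = 0
Roots: r = ±8i (complex conjugates)
General solution: y = C₁cos(8x) + C₂sin(8x)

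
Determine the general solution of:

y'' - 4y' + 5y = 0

Characteristic equation: r² - 4r + 5 = 0
Roots: r = 2 ± i (complex conjugates)
General solution: y = e^(2x)(C₁cos(x) + C₂sin(x))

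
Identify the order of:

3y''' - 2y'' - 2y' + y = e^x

The order is 3 (highest derivative is of order 3).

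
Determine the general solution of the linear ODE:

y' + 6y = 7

Using integrating factor method:

General solution: y = 7/6 + Ce^(-6x)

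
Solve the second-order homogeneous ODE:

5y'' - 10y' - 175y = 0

Characteristic equation: 5r² - 10r - 175 = 0
Divide by 5: r² - 2r - 35 = 0
Roots: r = 7, -5 (distinct real)
General solution: y = C₁e^(7x) + C₂e^(-5x)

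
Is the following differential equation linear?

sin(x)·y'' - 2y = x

Yes. Linear (y and its derivatives appear to the first power only, no products of y terms)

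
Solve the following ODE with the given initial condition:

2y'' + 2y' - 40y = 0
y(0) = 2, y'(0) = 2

General solution: y = C₁e^(4x) + C₂e^(-5x)
Applying ICs: C₁ = 4/3, C₂ = 2/3
Particular solution: y = (4/3)e^(4x) + (2/3)e^(-5x)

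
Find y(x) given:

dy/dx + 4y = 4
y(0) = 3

General solution: y = 1 + Ce^(-4x)
Applying y(0) = 3: C = 3 - 1 = 2
Particular solution: y = 1 + 2e^(-4x)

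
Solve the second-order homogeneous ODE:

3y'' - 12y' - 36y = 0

Characteristic equation: 3r² - 12r - 36 = 0
Divide by 3: r² - 4r - 12 = 0
Roots: r = 6, -2 (distinct real)
General solution: y = C₁e^(6x) + C₂e^(-2x)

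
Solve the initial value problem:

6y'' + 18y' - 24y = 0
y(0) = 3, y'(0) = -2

General solution: y = C₁e^x + C₂e^(-4x)
Applying ICs: C₁ = 2, C₂ = 1
Particular solution: y = 2e^x + e^(-4x)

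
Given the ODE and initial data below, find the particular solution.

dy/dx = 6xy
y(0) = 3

General solution: y = Ce^(3x²)
Applying IC y(0) = 3:
Particular solution: y = 3e^(3x²)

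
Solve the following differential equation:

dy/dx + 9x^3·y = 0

Using integrating factor method:

General solution: y = Ce^(-9x^4/4)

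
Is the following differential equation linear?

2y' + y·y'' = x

No. Nonlinear (y·y'' term)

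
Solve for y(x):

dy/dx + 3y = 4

Using integrating factor method:

General solution: y = 4/3 + Ce^(-3x)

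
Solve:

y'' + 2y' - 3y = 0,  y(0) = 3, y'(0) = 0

General solution: y = C₁e^x + C₂e^(-3x)
Applying ICs: C₁ = 9/4, C₂ = 3/4
Particular solution: y = (9/4)e^x + (3/4)e^(-3x)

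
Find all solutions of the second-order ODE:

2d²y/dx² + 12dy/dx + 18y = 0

Characteristic equation: 2r² + 12r + 18 = 0
Divide by 2: r² + 6r + 9 = 0
Factored: (r + 3)² = 0
Repeated root: r = -3
General solution: y = (C₁ + C₂x)e^(-3x)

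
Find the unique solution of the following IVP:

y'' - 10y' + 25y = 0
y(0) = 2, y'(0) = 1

General solution: y = (C₁ + C₂x)e^(5x)
Repeated root r = 5
Applying ICs: C₁ = 2, C₂ = -9
Particular solution: y = (2 - 9x)e^(5x)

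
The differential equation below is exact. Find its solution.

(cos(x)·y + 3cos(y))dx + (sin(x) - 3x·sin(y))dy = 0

Verify exactness: ∂M/∂y = ∂N/∂x ✓
Find F(x,y) such that ∂F/∂x = M, ∂F/∂y = N
Solution: sin(x)·y + 3x·cos(y) = C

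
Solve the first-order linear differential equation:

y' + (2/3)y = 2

Using integrating factor method:

General solution: y = 3 + Ce^(-2x/3)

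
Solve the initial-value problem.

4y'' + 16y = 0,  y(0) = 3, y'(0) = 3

General solution: y = C₁cos(2x) + C₂sin(2x)
Complex roots r = ±2i
Applying ICs: C₁ = 3, C₂ = 3/2
Particular solution: y = 3cos(2x) + (3/2)sin(2x)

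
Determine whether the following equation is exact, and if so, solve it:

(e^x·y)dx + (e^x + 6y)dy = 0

Verify exactness: ∂M/∂y = ∂N/∂x ✓
Find F(x,y) such that ∂F/∂x = M, ∂F/∂y = N
Solution: e^x·y + 3y² = C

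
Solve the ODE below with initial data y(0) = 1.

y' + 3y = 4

General solution: y = 4/3 + Ce^(-3x)
Applying y(0) = 1: C = 1 - 4/3 = -1/3
Particular solution: y = 4/3 - (1/3)e^(-3x)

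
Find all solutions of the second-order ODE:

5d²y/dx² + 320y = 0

Characteristic equation: 5r² + 320 = 0
Divide by 5: r² + 64 = 0
Roots: r = ±8i (complex conjugates)
General solution: y = C₁cos(8x) + C₂sin(8x)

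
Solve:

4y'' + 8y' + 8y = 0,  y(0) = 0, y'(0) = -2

General solution: y = e^(-x)(C₁cos(x) + C₂sin(x))
Complex roots r = -1 ± i
Applying ICs: C₁ = 0, C₂ = -2
Particular solution: y = e^(-x)(-2sin(x))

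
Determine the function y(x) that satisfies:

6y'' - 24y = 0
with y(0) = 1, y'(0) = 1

General solution: y = C₁e^(2x) + C₂e^(-2x)
Applying ICs: C₁ = 3/4, C₂ = 1/4
Particular solution: y = (3/4)e^(2x) + (1/4)e^(-2x)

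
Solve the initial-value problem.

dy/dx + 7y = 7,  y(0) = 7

General solution: y = 1 + Ce^(-7x)
Applying y(0) = 7: C = 7 - 1 = 6
Particular solution: y = 1 + 6e^(-7x)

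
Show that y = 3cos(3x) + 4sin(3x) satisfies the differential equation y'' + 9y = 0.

Verification:
y'' = -27cos(3x) - 36sin(3x)
y'' + 9y = 0 ✓

Yes, it is a solution.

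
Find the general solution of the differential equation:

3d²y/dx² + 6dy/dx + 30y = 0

Characteristic equation: 3r² + 6r + 30 = 0
Divide by 3: r² + 2r + 10 = 0
Roots: r = -1 ± 3i (complex conjugates)
General solution: y = e^(-x)(C₁cos(3x) + C₂sin(3x))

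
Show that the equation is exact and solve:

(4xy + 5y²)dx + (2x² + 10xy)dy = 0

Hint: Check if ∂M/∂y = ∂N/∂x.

Verify exactness: ∂M/∂y = ∂N/∂x ✓
Find F(x,y) such that ∂F/∂x = M, ∂F/∂y = N
Solution: 2x²y + 5xy² = C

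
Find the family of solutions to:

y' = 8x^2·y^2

Separating variables and integrating:
-1/y = 8x^3/3 + C

General solution: y^-1 = (-8/3)x^3 + C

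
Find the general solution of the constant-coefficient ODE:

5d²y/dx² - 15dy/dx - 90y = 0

Characteristic equation: 5r² - 15r - 90 = 0
Divide by 5: r² - 3r - 18 = 0
Roots: r = 6, -3 (distinct real)
General solution: y = C₁e^(6x) + C₂e^(-3x)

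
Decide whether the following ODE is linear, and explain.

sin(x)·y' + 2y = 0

Linear (y and its derivatives appear to the first power only, no products of y terms)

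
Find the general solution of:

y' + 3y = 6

Using integrating factor method:

General solution: y = 2 + Ce^(-3x)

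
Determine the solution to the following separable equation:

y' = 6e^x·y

Separating variables and integrating:
ln|y| = 6e^x + C

General solution: y = Ce^(6e^x)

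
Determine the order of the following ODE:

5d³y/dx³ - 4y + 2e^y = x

The order is 3 (highest derivative is of order 3).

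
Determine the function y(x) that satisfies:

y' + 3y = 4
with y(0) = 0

General solution: y = 4/3 + Ce^(-3x)
Applying y(0) = 0: C = 0 - 4/3 = -4/3
Particular solution: y = 4/3 - (4/3)e^(-3x)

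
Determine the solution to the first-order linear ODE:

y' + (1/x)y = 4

Using integrating factor method:

General solution: y = 2x + C/x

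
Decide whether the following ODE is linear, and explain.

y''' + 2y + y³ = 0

Nonlinear (y³ term)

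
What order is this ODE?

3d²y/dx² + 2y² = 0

The order is 2 (highest derivative is of order 2).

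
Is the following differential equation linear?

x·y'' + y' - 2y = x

Yes. Linear (y and its derivatives appear to the first power only, no products of y terms)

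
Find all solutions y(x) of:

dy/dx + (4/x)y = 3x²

Using integrating factor method:

General solution: y = (3/7)x^3 + Cx^(-4)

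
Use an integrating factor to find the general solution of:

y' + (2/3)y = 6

Using integrating factor method:

General solution: y = 9 + Ce^(-2x/3)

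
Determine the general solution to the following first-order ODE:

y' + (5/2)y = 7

Using integrating factor method:

General solution: y = 14/5 + Ce^(-5x/2)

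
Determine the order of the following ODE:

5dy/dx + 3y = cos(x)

The order is 1 (highest derivative is of order 1).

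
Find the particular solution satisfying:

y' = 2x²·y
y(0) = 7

General solution: y = Ce^(2x³/3)
Applying IC y(0) = 7:
Particular solution: y = 7e^(2x³/3)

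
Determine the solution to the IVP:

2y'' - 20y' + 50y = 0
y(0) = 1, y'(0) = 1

General solution: y = (C₁ + C₂x)e^(5x)
Repeated root r = 5
Applying ICs: C₁ = 1, C₂ = -4
Particular solution: y = (1 - 4x)e^(5x)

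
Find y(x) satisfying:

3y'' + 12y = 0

Characteristic equation: 3r² + 12 = 0
Divide by 3: r² + 4 = 0
Roots: r = ±2i (complex conjugates)
General solution: y = C₁cos(2x) + C₂sin(2x)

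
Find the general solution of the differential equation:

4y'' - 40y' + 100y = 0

Characteristic equation: 4r² - 40r + 100 = 0
Divide by 4: r² - 10r + 25 = 0
Factored: (r - 5)² = 0
Repeated root: r = 5
General solution: y = (C₁ + C₂x)e^(5x)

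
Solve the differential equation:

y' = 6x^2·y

Separating variables and integrating:
ln|y| = 2x^3 + C

General solution: y = Ce^(2x^3)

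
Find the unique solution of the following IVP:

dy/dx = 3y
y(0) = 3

General solution: y = Ce^(3x)
Applying IC y(0) = 3:
Particular solution: y = 3e^(3x)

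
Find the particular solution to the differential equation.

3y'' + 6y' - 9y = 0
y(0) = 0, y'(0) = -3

General solution: y = C₁e^x + C₂e^(-3x)
Applying ICs: C₁ = -3/4, C₂ = 3/4
Particular solution: y = -(3/4)e^x + (3/4)e^(-3x)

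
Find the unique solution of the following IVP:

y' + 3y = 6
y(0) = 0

General solution: y = 2 + Ce^(-3x)
Applying y(0) = 0: C = 0 - 2 = -2
Particular solution: y = 2 - 2e^(-3x)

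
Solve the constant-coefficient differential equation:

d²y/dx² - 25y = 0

Characteristic equation: r² - 25 = 0
Roots: r = 5, -5 (distinct real)
General solution: y = C₁e^(5x) + C₂e^(-5x)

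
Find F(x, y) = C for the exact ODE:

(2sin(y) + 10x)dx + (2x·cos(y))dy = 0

Verify exactness: ∂M/∂y = ∂N/∂x ✓
Find F(x,y) such that ∂F/∂x = M, ∂F/∂y = N
Solution: 2x·sin(y) + 5x² = C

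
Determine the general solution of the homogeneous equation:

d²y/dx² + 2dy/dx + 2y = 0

Characteristic equation: r² + 2r + 2 = 0
Roots: r = -1 ± i (complex conjugates)
General solution: y = e^(-x)(C₁cos(x) + C₂sin(x))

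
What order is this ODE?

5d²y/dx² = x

The order is 2 (highest derivative is of order 2).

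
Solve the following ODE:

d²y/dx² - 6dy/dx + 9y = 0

Characteristic equation: r² - 6r + 9 = 0
Factored: (r - 3)² = 0
Repeated root: r = 3
General solution: y = (C₁ + C₂x)e^(3x)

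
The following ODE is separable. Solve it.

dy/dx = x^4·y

Separating variables and integrating:
ln|y| = x^5/5 + C

General solution: y = Ce^(x^5/5)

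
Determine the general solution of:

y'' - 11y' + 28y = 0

Characteristic equation: r² - 11r + 28 = 0
Roots: r = 7, 4 (distinct real)
General solution: y = C₁e^(7x) + C₂e^(4x)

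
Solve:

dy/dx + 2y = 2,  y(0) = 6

General solution: y = 1 + Ce^(-2x)
Applying y(0) = 6: C = 6 - 1 = 5
Particular solution: y = 1 + 5e^(-2x)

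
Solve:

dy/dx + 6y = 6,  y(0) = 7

General solution: y = 1 + Ce^(-6x)
Applying y(0) = 7: C = 7 - 1 = 6
Particular solution: y = 1 + 6e^(-6x)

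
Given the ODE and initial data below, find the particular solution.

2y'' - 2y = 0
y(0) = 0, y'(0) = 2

General solution: y = C₁e^x + C₂e^(-x)
Applying ICs: C₁ = 1, C₂ = -1
Particular solution: y = e^x - e^(-x)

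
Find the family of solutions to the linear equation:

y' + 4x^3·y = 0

Using integrating factor method:

General solution: y = Ce^(-x^4)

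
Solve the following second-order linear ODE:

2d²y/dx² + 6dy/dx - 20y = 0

Characteristic equation: 2r² + 6r - 20 = 0
Divide by 2: r² + 3r - 10 = 0
Roots: r = 2, -5 (distinct real)
General solution: y = C₁e^(2x) + C₂e^(-5x)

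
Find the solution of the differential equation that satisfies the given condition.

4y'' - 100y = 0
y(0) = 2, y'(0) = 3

General solution: y = C₁e^(5x) + C₂e^(-5x)
Applying ICs: C₁ = 13/10, C₂ = 7/10
Particular solution: y = (13/10)e^(5x) + (7/10)e^(-5x)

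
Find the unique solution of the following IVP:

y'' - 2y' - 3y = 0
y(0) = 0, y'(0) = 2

General solution: y = C₁e^(3x) + C₂e^(-x)
Applying ICs: C₁ = 1/2, C₂ = -1/2
Particular solution: y = (1/2)e^(3x) - (1/2)e^(-x)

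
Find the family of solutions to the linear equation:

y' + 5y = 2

Using integrating factor method:

General solution: y = 2/5 + Ce^(-5x)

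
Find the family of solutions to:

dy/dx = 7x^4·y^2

Separating variables and integrating:
-1/y = 7x^5/5 + C

General solution: y^-1 = (-7/5)x^5 + C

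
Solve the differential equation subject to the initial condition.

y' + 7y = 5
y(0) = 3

General solution: y = 5/7 + Ce^(-7x)
Applying y(0) = 3: C = 3 - 5/7 = 16/7
Particular solution: y = 5/7 + (16/7)e^(-7x)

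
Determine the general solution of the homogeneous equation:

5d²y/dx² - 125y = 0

Characteristic equation: 5r² - 125 = 0
Divide by 5: r² - 25 = 0
Roots: r = 5, -5 (distinct real)
General solution: y = C₁e^(5x) + C₂e^(-5x)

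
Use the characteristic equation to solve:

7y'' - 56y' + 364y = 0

Characteristic equation: 7r² - 56r + 364 = 0
Divide by 7: r² - 8r + 52 = 0
Roots: r = 4 ± 6i (complex conjugates)
General solution: y = e^(4x)(C₁cos(6x) + C₂sin(6x))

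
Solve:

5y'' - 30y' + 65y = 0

Characteristic equation: 5r² - 30r + 65 = 0
Divide by 5: r² - 6r + 13 = 0
Roots: r = 3 ± 2i (complex conjugates)
General solution: y = e^(3x)(C₁cos(2x) + C₂sin(2x))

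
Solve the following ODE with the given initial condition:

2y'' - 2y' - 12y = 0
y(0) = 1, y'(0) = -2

General solution: y = C₁e^(3x) + C₂e^(-2x)
Applying ICs: C₁ = 0, C₂ = 1
Particular solution: y = e^(-2x)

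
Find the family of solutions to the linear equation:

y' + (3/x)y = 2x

Using integrating factor method:

General solution: y = (2/5)x^2 + Cx^(-3)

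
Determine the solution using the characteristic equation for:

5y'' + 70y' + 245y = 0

Characteristic equation: 5r² + 70r + 245 = 0
Divide by 5: r² + 14r + 49 = 0
Factored: (r + 7)² = 0
Repeated root: r = -7
General solution: y = (C₁ + C₂x)e^(-7x)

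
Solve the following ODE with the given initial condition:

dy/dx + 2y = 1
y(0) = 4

General solution: y = 1/2 + Ce^(-2x)
Applying y(0) = 4: C = 4 - 1/2 = 7/2
Particular solution: y = 1/2 + (7/2)e^(-2x)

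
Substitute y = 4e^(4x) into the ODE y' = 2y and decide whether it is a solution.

Verification:
y = 4e^(4x)
y' = 16e^(4x)
But 2y = 8e^(4x)
y' ≠ 2y — the derivative does not match

No, it is not a solution.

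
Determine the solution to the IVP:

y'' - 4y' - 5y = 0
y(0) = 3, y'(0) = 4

General solution: y = C₁e^(5x) + C₂e^(-x)
Applying ICs: C₁ = 7/6, C₂ = 11/6
Particular solution: y = (7/6)e^(5x) + (11/6)e^(-x)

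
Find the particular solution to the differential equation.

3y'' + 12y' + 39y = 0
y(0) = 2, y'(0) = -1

General solution: y = e^(-2x)(C₁cos(3x) + C₂sin(3x))
Complex roots r = -2 ± 3i
Applying ICs: C₁ = 2, C₂ = 1
Particular solution: y = e^(-2x)(2cos(3x) + sin(3x))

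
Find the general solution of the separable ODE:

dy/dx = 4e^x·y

Separating variables and integrating:
ln|y| = 4e^x + C

General solution: y = Ce^(4e^x)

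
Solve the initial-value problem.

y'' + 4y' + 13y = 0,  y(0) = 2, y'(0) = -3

General solution: y = e^(-2x)(C₁cos(3x) + C₂sin(3x))
Complex roots r = -2 ± 3i
Applying ICs: C₁ = 2, C₂ = 1/3
Particular solution: y = e^(-2x)(2cos(3x) + (1/3)sin(3x))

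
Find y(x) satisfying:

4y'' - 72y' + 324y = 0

Characteristic equation: 4r² - 72r + 324 = 0
Divide by 4: r² - 18r + 81 = 0
Factored: (r - 9)² = 0
Repeated root: r = 9
General solution: y = (C₁ + C₂x)e^(9x)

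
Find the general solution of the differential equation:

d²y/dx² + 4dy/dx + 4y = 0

Characteristic equation: r² + 4r + 4 = 0
Factored: (r + 2)² = 0
Repeated root: r = -2
General solution: y = (C₁ + C₂x)e^(-2x)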